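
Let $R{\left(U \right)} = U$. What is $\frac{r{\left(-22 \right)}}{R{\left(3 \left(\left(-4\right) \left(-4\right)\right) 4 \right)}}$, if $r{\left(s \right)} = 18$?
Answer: $\frac{3}{32} \approx 0.09375$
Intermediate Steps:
$\frac{r{\left(-22 \right)}}{R{\left(3 \left(\left(-4\right) \left(-4\right)\right) 4 \right)}} = \frac{18}{3 \left(\left(-4\right) \left(-4\right)\right) 4} = \frac{18}{3 \cdot 16 \cdot 4} = \frac{18}{48 \cdot 4} = \frac{18}{192} = 18 \cdot \frac{1}{192} = \frac{3}{32}$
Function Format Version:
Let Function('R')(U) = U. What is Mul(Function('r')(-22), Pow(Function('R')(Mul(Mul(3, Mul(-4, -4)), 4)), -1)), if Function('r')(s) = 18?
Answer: Rational(3, 32) ≈ 0.093750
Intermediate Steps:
Mul(Function('r')(-22), Pow(Function('R')(Mul(Mul(3, Mul(-4, -4)), 4)), -1)) = Mul(18, Pow(Mul(Mul(3, Mul(-4, -4)), 4), -1)) = Mul(18, Pow(Mul(Mul(3, 16), 4), -1)) = Mul(18, Pow(Mul(48, 4), -1)) = Mul(18, Pow(192, -1)) = Mul(18, Rational(1, 192)) = Rational(3, 32)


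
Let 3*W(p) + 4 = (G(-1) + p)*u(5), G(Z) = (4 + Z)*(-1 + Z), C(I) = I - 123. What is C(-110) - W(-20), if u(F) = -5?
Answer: -275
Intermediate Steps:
C(I) = -123 + I
G(Z) = (-1 + Z)*(4 + Z)
W(p) = 26/3 - 5*p/3 (W(p) = -4/3 + (((-4 + (-1)**2 + 3*(-1)) + p)*(-5))/3 = -4/3 + (((-4 + 1 - 3) + p)*(-5))/3 = -4/3 + ((-6 + p)*(-5))/3 = -4/3 + (30 - 5*p)/3 = -4/3 + (10 - 5*p/3) = 26/3 - 5*p/3)
C(-110) - W(-20) = (-123 - 110) - (26/3 - 5/3*(-20)) = -233 - (26/3 + 100/3) = -233 - 1*42 = -233 - 42 = -275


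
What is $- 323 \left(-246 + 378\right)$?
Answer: $-42636$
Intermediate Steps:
$- 323 \left(-246 + 378\right) = \left(-323\right) 132 = -42636$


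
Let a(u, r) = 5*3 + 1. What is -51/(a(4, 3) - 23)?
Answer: 51/7 ≈ 7.2857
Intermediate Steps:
a(u, r) = 16 (a(u, r) = 15 + 1 = 16)
-51/(a(4, 3) - 23) = -51/(16 - 23) = -51/(-7) = -⅐*(-51) = 51/7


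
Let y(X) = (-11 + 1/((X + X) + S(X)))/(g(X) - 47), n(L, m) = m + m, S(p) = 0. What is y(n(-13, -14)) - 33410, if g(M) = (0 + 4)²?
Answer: -57999143/1736 ≈ -33410.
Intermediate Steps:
g(M) = 16 (g(M) = 4² = 16)
n(L, m) = 2*m
y(X) = 11/31 - 1/(62*X) (y(X) = (-11 + 1/((X + X) + 0))/(16 - 47) = (-11 + 1/(2*X + 0))/(-31) = (-11 + 1/(2*X))*(-1/31) = 11/31 - 1/(62*X))
y(n(-13, -14)) - 33410 = (-1 + 22*(2*(-14)))/(62*((2*(-14)))) - 33410 = (1/62)*(-1 + 22*(-28))/(-28) - 33410 = (1/62)*(-1/28)*(-1 - 616) - 33410 = (1/62)*(-1/28)*(-617) - 33410 = 617/1736 - 33410 = -57999143/1736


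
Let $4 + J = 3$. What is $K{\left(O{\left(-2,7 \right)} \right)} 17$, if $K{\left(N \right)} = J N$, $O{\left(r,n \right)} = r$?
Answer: $34$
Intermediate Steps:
$J = -1$ ($J = -4 + 3 = -1$)
$K{\left(N \right)} = - N$
$K{\left(O{\left(-2,7 \right)} \right)} 17 = \left(-1\right) \left(-2\right) 17 = 2 \cdot 17 = 34$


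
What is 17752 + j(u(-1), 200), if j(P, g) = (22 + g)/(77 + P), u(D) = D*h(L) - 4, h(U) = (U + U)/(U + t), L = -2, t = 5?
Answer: 3959362/223 ≈ 17755.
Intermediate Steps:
h(U) = 2*U/(5 + U) (h(U) = (U + U)/(U + 5) = (2*U)/(5 + U) = 2*U/(5 + U))
u(D) = -4 - 4*D/3 (u(D) = D*(2*(-2)/(5 - 2)) - 4 = D*(2*(-2)/3) - 4 = D*(2*(-2)*(⅓)) - 4 = D*(-4/3) - 4 = -4*D/3 - 4 = -4 - 4*D/3)
j(P, g) = (22 + g)/(77 + P)
17752 + j(u(-1), 200) = 17752 + (22 + 200)/(77 + (-4 - 4/3*(-1))) = 17752 + 222/(77 + (-4 + 4/3)) = 17752 + 222/(77 - 8/3) = 17752 + 222/(223/3) = 17752 + (3/223)*222 = 17752 + 666/223 = 3959362/223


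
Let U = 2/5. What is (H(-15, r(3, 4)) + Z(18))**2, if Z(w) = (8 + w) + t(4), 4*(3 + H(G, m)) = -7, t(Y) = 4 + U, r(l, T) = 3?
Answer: 263169/400 ≈ 657.92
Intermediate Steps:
U = 2/5 (U = 2*(1/5) = 2/5 ≈ 0.40000)
t(Y) = 22/5 (t(Y) = 4 + 2/5 = 22/5)
H(G, m) = -19/4 (H(G, m) = -3 + (1/4)*(-7) = -3 - 7/4 = -19/4)
Z(w) = 62/5 + w (Z(w) = (8 + w) + 22/5 = 62/5 + w)
(H(-15, r(3, 4)) + Z(18))**2 = (-19/4 + (62/5 + 18))**2 = (-19/4 + 152/5)**2 = (513/20)**2 = 263169/400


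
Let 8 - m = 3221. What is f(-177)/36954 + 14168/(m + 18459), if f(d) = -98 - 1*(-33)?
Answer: 41893/45166 ≈ 0.92753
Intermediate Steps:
m = -3213 (m = 8 - 1*3221 = 8 - 3221 = -3213)
f(d) = -65 (f(d) = -98 + 33 = -65)
f(-177)/36954 + 14168/(m + 18459) = -65/36954 + 14168/(-3213 + 18459) = -65*1/36954 + 14168/15246 = -65/36954 + 14168*(1/15246) = -65/36954 + 92/99 = 41893/45166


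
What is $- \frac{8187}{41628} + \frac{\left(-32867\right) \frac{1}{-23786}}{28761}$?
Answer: $- \frac{933238898471}{4746349254948} \approx -0.19662$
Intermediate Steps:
$- \frac{8187}{41628} + \frac{\left(-32867\right) \frac{1}{-23786}}{28761} = \left(-8187\right) \frac{1}{41628} + \left(-32867\right) \left(- \frac{1}{23786}\right) \frac{1}{28761} = - \frac{2729}{13876} + \frac{32867}{23786} \cdot \frac{1}{28761} = - \frac{2729}{13876} + \frac{32867}{684109146} = - \frac{933238898471}{4746349254948}$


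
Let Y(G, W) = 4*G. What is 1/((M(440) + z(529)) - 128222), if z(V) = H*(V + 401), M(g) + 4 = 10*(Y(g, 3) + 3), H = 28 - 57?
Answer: -1/137566 ≈ -7.2692e-6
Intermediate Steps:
H = -29
M(g) = 26 + 40*g (M(g) = -4 + 10*(4*g + 3) = -4 + 10*(3 + 4*g) = -4 + (30 + 40*g) = 26 + 40*g)
z(V) = -11629 - 29*V (z(V) = -29*(V + 401) = -29*(401 + V) = -11629 - 29*V)
1/((M(440) + z(529)) - 128222) = 1/(((26 + 40*440) + (-11629 - 29*529)) - 128222) = 1/(((26 + 17600) + (-11629 - 15341)) - 128222) = 1/((17626 - 26970) - 128222) = 1/(-9344 - 128222) = 1/(-137566) = -1/137566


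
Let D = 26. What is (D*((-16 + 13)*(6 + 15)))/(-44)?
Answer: 819/22 ≈ 37.227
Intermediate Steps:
(D*((-16 + 13)*(6 + 15)))/(-44) = (26*((-16 + 13)*(6 + 15)))/(-44) = (26*(-3*21))*(-1/44) = (26*(-63))*(-1/44) = -1638*(-1/44) = 819/22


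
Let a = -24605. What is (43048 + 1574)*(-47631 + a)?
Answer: -3223314792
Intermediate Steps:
(43048 + 1574)*(-47631 + a) = (43048 + 1574)*(-47631 - 24605) = 44622*(-72236) = -3223314792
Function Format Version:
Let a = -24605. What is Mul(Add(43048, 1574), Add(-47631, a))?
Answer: -3223314792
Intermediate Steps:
Mul(Add(43048, 1574), Add(-47631, a)) = Mul(Add(43048, 1574), Add(-47631, -24605)) = Mul(44622, -72236) = -3223314792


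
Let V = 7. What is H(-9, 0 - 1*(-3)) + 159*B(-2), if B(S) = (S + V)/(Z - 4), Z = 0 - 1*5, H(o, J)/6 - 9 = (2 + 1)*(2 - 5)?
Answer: -265/3 ≈ -88.333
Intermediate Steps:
H(o, J) = 0 (H(o, J) = 54 + 6*((2 + 1)*(2 - 5)) = 54 + 6*(3*(-3)) = 54 + 6*(-9) = 54 - 54 = 0)
Z = -5 (Z = 0 - 5 = -5)
B(S) = -7/9 - S/9 (B(S) = (S + 7)/(-5 - 4) = (7 + S)/(-9) = (7 + S)*(-⅑) = -7/9 - S/9)
H(-9, 0 - 1*(-3)) + 159*B(-2) = 0 + 159*(-7/9 - ⅑*(-2)) = 0 + 159*(-7/9 + 2/9) = 0 + 159*(-5/9) = 0 - 265/3 = -265/3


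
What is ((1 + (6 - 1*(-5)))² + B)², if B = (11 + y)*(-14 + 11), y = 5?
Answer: 9216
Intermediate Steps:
B = -48 (B = (11 + 5)*(-14 + 11) = 16*(-3) = -48)
((1 + (6 - 1*(-5)))² + B)² = ((1 + (6 - 1*(-5)))² - 48)² = ((1 + (6 + 5))² - 48)² = ((1 + 11)² - 48)² = (12² - 48)² = (144 - 48)² = 96² = 9216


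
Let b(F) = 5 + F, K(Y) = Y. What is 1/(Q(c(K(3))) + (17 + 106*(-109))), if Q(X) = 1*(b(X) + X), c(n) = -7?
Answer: -1/11546 ≈ -8.6610e-5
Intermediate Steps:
Q(X) = 5 + 2*X (Q(X) = 1*((5 + X) + X) = 1*(5 + 2*X) = 5 + 2*X)
1/(Q(c(K(3))) + (17 + 106*(-109))) = 1/((5 + 2*(-7)) + (17 + 106*(-109))) = 1/((5 - 14) + (17 - 11554)) = 1/(-9 - 11537) = 1/(-11546) = -1/11546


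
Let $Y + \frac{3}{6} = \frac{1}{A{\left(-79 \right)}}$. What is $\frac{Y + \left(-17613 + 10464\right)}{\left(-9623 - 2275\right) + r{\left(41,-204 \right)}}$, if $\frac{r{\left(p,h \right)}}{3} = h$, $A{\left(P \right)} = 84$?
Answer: $\frac{600557}{1050840} \approx 0.5715$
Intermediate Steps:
$r{\left(p,h \right)} = 3 h$
$Y = - \frac{41}{84}$ ($Y = - \frac{1}{2} + \frac{1}{84} = - \frac{41}{84} \approx -0.4881$)
$\frac{Y + \left(-17613 + 10464\right)}{\left(-9623 - 2275\right) + r{\left(41,-204 \right)}} = \frac{- \frac{41}{84} + \left(-17613 + 10464\right)}{\left(-9623 - 2275\right) + 3 \left(-204\right)} = \frac{- \frac{41}{84} - 7149}{-11898 - 612} = - \frac{600557}{84 \left(-12510\right)} = \left(- \frac{600557}{84}\right) \left(- \frac{1}{12510}\right) = \frac{600557}{1050840}$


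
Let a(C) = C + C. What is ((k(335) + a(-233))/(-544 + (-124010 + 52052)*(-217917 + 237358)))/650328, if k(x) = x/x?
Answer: 155/303255755105072 ≈ 5.1112e-13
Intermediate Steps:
k(x) = 1
a(C) = 2*C
((k(335) + a(-233))/(-544 + (-124010 + 52052)*(-217917 + 237358)))/650328 = ((1 + 2*(-233))/(-544 + (-124010 + 52052)*(-217917 + 237358)))/650328 = ((1 - 466)/(-544 - 71958*19441))*(1/650328) = -465/(-544 - 1398935478)*(1/650328) = -465/(-1398936022)*(1/650328) = -465*(-1/1398936022)*(1/650328) = (465/1398936022)*(1/650328) = 155/303255755105072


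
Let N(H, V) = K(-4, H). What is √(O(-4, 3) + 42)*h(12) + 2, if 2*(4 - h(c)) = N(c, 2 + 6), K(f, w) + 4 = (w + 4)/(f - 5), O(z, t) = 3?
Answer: 2 + 62*√5/3 ≈ 48.212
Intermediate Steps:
K(f, w) = -4 + (4 + w)/(-5 + f) (K(f, w) = -4 + (w + 4)/(f - 5) = -4 + (4 + w)/(-5 + f))
N(H, V) = -40/9 - H/9 (N(H, V) = (24 + H - 4*(-4))/(-5 - 4) = (24 + H + 16)/(-9) = -(40 + H)/9 = -40/9 - H/9)
h(c) = 56/9 + c/18 (h(c) = 4 - (-40/9 - c/9)/2 = 4 + (20/9 + c/18) = 56/9 + c/18)
√(O(-4, 3) + 42)*h(12) + 2 = √(3 + 42)*(56/9 + (1/18)*12) + 2 = √45*(56/9 + ⅔) + 2 = (3*√5)*(62/9) + 2 = 62*√5/3 + 2 = 2 + 62*√5/3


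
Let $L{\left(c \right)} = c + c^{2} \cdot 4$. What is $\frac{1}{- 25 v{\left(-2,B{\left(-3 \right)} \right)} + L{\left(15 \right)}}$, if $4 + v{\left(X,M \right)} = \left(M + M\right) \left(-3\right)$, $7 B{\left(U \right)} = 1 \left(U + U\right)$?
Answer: $\frac{7}{6205} \approx 0.0011281$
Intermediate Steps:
$B{\left(U \right)} = \frac{2 U}{7}$ ($B{\left(U \right)} = \frac{1 \left(U + U\right)}{7} = \frac{1 \cdot 2 U}{7} = \frac{2 U}{7}$)
$v{\left(X,M \right)} = -4 - 6 M$ ($v{\left(X,M \right)} = -4 + \left(M + M\right) \left(-3\right) = -4 + 2 M \left(-3\right) = -4 - 6 M$)
$L{\left(c \right)} = c + 4 c^{2}$
$\frac{1}{- 25 v{\left(-2,B{\left(-3 \right)} \right)} + L{\left(15 \right)}} = \frac{1}{- 25 \left(-4 - 6 \cdot \frac{2}{7} \left(-3\right)\right) + 15 \left(1 + 4 \cdot 15\right)} = \frac{1}{- 25 \left(-4 - - \frac{36}{7}\right) + 15 \left(1 + 60\right)} = \frac{1}{- 25 \left(-4 + \frac{36}{7}\right) + 15 \cdot 61} = \frac{1}{\left(-25\right) \frac{8}{7} + 915} = \frac{1}{- \frac{200}{7} + 915} = \frac{1}{\frac{6205}{7}} = \frac{7}{6205}$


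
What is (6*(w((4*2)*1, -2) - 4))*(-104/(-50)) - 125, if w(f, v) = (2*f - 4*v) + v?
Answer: 2491/25 ≈ 99.640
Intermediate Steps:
w(f, v) = -3*v + 2*f (w(f, v) = (-4*v + 2*f) + v = -3*v + 2*f)
(6*(w((4*2)*1, -2) - 4))*(-104/(-50)) - 125 = (6*((-3*(-2) + 2*((4*2)*1)) - 4))*(-104/(-50)) - 125 = (6*((6 + 2*(8*1)) - 4))*(-104*(-1/50)) - 125 = (6*((6 + 2*8) - 4))*(52/25) - 125 = (6*((6 + 16) - 4))*(52/25) - 125 = (6*(22 - 4))*(52/25) - 125 = (6*18)*(52/25) - 125 = 108*(52/25) - 125 = 5616/25 - 125 = 2491/25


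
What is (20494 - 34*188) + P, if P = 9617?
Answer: 23719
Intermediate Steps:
(20494 - 34*188) + P = (20494 - 34*188) + 9617 = (20494 - 6392) + 9617 = 14102 + 9617 = 23719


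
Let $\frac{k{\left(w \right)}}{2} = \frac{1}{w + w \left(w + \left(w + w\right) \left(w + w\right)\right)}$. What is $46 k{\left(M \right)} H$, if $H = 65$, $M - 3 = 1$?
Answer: $\frac{65}{3} \approx 21.667$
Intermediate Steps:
$M = 4$ ($M = 3 + 1 = 4$)
$k{\left(w \right)} = \frac{2}{w + w \left(w + 4 w^{2}\right)}$ ($k{\left(w \right)} = \frac{2}{w + w \left(w + \left(w + w\right) \left(w + w\right)\right)} = \frac{2}{w + w \left(w + 2 w 2 w\right)} = \frac{2}{w + w \left(w + 4 w^{2}\right)}$)
$46 k{\left(M \right)} H = 46 \frac{2}{4 \left(1 + 4 + 4 \cdot 4^{2}\right)} 65 = 46 \cdot 2 \cdot \frac{1}{4} \frac{1}{1 + 4 + 4 \cdot 16} \cdot 65 = 46 \cdot 2 \cdot \frac{1}{4} \frac{1}{1 + 4 + 64} \cdot 65 = 46 \cdot 2 \cdot \frac{1}{4} \cdot \frac{1}{69} \cdot 65 = 46 \cdot \frac{1}{138} \cdot 65 = \frac{1}{3} \cdot 65 = \frac{65}{3}$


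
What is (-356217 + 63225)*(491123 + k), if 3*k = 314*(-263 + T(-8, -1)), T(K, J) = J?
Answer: -135799155072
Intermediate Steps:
k = -27632 (k = (314*(-263 - 1))/3 = (314*(-264))/3 = (⅓)*(-82896) = -27632)
(-356217 + 63225)*(491123 + k) = (-356217 + 63225)*(491123 - 27632) = -292992*463491 = -135799155072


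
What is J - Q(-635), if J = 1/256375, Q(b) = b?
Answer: 162798126/256375 ≈ 635.00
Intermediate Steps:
J = 1/256375 ≈ 3.9005e-6
J - Q(-635) = 1/256375 - 1*(-635) = 1/256375 + 635 = 162798126/256375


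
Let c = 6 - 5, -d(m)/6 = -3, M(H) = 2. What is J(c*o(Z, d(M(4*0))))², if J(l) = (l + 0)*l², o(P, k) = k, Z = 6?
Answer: 34012224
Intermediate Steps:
d(m) = 18 (d(m) = -6*(-3) = 18)
c = 1
J(l) = l³ (J(l) = l*l² = l³)
J(c*o(Z, d(M(4*0))))² = ((1*18)³)² = (18³)² = 5832² = 34012224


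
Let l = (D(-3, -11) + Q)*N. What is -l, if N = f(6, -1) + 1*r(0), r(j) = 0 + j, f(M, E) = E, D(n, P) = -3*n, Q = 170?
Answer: 179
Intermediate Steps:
r(j) = j
N = -1 (N = -1 + 1*0 = -1 + 0 = -1)
l = -179 (l = (-3*(-3) + 170)*(-1) = (9 + 170)*(-1) = 179*(-1) = -179)
-l = -1*(-179) = 179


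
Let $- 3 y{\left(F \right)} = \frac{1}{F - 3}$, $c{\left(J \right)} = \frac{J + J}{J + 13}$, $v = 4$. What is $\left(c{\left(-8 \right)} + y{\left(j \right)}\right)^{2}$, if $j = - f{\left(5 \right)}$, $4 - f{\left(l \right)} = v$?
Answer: $\frac{19321}{2025} \approx 9.5412$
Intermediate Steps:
$f{\left(l \right)} = 0$ ($f{\left(l \right)} = 4 - 4 = 0$)
$c{\left(J \right)} = \frac{2 J}{13 + J}$
$j = 0$ ($j = \left(-1\right) 0 = 0$)
$y{\left(F \right)} = - \frac{1}{3 \left(-3 + F\right)}$ ($y{\left(F \right)} = - \frac{1}{3 \left(F - 3\right)} = - \frac{1}{3 \left(-3 + F\right)}$)
$\left(c{\left(-8 \right)} + y{\left(j \right)}\right)^{2} = \left(2 \left(-8\right) \frac{1}{13 - 8} - \frac{1}{-9 + 3 \cdot 0}\right)^{2} = \left(2 \left(-8\right) \frac{1}{5} - \frac{1}{-9 + 0}\right)^{2} = \left(2 \left(-8\right) \frac{1}{5} - \frac{1}{-9}\right)^{2} = \left(- \frac{16}{5} - - \frac{1}{9}\right)^{2} = \left(- \frac{16}{5} + \frac{1}{9}\right)^{2} = \left(- \frac{139}{45}\right)^{2} = \frac{19321}{2025}$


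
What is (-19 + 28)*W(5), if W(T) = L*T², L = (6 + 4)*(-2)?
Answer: -4500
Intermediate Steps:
L = -20 (L = 10*(-2) = -20)
W(T) = -20*T²
(-19 + 28)*W(5) = (-19 + 28)*(-20*5²) = 9*(-20*25) = 9*(-500) = -4500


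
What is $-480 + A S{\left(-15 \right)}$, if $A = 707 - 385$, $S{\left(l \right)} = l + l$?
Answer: $-10140$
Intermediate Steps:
$S{\left(l \right)} = 2 l$
$A = 322$
$-480 + A S{\left(-15 \right)} = -480 + 322 \cdot 2 \left(-15\right) = -480 + 322 \left(-30\right) = -480 - 9660 = -10140$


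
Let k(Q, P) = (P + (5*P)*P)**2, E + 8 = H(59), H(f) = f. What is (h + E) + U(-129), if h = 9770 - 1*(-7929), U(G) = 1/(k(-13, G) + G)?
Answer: 122503784234251/6901621647 ≈ 17750.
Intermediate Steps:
E = 51 (E = -8 + 59 = 51)
k(Q, P) = (P + 5*P**2)**2
U(G) = 1/(G + G**2*(1 + 5*G)**2) (U(G) = 1/(G**2*(1 + 5*G)**2 + G) = 1/(G + G**2*(1 + 5*G)**2))
h = 17699 (h = 9770 + 7929 = 17699)
(h + E) + U(-129) = (17699 + 51) + 1/((-129)*(1 - 129*(1 + 5*(-129))**2)) = 17750 - 1/(129*(1 - 129*(1 - 645)**2)) = 17750 - 1/(129*(1 - 129*(-644)**2)) = 17750 - 1/(129*(1 - 129*414736)) = 17750 - 1/(129*(1 - 53500944)) = 17750 - 1/129/(-53500943) = 17750 - 1/129*(-1/53500943) = 17750 + 1/6901621647 = 122503784234251/6901621647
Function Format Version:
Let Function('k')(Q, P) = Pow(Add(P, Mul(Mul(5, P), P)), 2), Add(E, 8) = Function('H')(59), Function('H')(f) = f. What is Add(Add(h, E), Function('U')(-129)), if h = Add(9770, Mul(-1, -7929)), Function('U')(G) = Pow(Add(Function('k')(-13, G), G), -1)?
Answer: Rational(122503784234251, 6901621647) ≈ 17750.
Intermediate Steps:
E = 51 (E = Add(-8, 59) = 51)
Function('k')(Q, P) = Pow(Add(P, Mul(5, Pow(P, 2))), 2)
Function('U')(G) = Pow(Add(G, Mul(Pow(G, 2), Pow(Add(1, Mul(5, G)), 2))), -1) (Function('U')(G) = Pow(Add(Mul(Pow(G, 2), Pow(Add(1, Mul(5, G)), 2)), G), -1) = Pow(Add(G, Mul(Pow(G, 2), Pow(Add(1, Mul(5, G)), 2))), -1))
h = 17699 (h = Add(9770, 7929) = 17699)
Add(Add(h, E), Function('U')(-129)) = Add(Add(17699, 51), Mul(Pow(-129, -1), Pow(Add(1, Mul(-129, Pow(Add(1, Mul(5, -129)), 2))), -1))) = Add(17750, Mul(Rational(-1, 129), Pow(Add(1, Mul(-129, Pow(Add(1, -645), 2))), -1))) = Add(17750, Mul(Rational(-1, 129), Pow(Add(1, Mul(-129, Pow(-644, 2))), -1))) = Add(17750, Mul(Rational(-1, 129), Pow(Add(1, Mul(-129, 414736)), -1))) = Add(17750, Mul(Rational(-1, 129), Pow(Add(1, -53500944), -1))) = Add(17750, Mul(Rational(-1, 129), Pow(-53500943, -1))) = Add(17750, Mul(Rational(-1, 129), Rational(-1, 53500943))) = Add(17750, Rational(1, 6901621647)) = Rational(122503784234251, 6901621647)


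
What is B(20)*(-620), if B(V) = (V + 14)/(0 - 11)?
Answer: 21080/11 ≈ 1916.4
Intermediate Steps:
B(V) = -14/11 - V/11 (B(V) = (14 + V)/(-11) = (14 + V)*(-1/11) = -14/11 - V/11)
B(20)*(-620) = (-14/11 - 1/11*20)*(-620) = (-14/11 - 20/11)*(-620) = -34/11*(-620) = 21080/11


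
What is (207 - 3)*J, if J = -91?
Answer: -18564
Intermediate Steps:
(207 - 3)*J = (207 - 3)*(-91) = 204*(-91) = -18564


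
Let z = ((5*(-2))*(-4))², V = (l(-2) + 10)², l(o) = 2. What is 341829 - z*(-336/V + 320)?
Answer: -499313/3 ≈ -1.6644e+5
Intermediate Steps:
V = 144 (V = (2 + 10)² = 12² = 144)
z = 1600 (z = (-10*(-4))² = 40² = 1600)
341829 - z*(-336/V + 320) = 341829 - 1600*(-336/144 + 320) = 341829 - 1600*(-336*1/144 + 320) = 341829 - 1600*(-7/3 + 320) = 341829 - 1600*953/3 = 341829 - 1*1524800/3 = 341829 - 1524800/3 = -499313/3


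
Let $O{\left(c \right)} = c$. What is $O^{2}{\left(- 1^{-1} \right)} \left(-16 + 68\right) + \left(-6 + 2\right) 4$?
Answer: $36$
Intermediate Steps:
$O^{2}{\left(- 1^{-1} \right)} \left(-16 + 68\right) + \left(-6 + 2\right) 4 = \left(- 1^{-1}\right)^{2} \left(-16 + 68\right) + \left(-6 + 2\right) 4 = \left(\left(-1\right) 1\right)^{2} \cdot 52 - 16 = \left(-1\right)^{2} \cdot 52 - 16 = 1 \cdot 52 - 16 = 52 - 16 = 36$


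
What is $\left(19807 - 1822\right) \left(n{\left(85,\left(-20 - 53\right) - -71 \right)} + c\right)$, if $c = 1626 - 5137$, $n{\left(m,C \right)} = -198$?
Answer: $-66706365$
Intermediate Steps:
$c = -3511$ ($c = 1626 - 5137 = -3511$)
$\left(19807 - 1822\right) \left(n{\left(85,\left(-20 - 53\right) - -71 \right)} + c\right) = \left(19807 - 1822\right) \left(-198 - 3511\right) = 17985 \left(-3709\right) = -66706365$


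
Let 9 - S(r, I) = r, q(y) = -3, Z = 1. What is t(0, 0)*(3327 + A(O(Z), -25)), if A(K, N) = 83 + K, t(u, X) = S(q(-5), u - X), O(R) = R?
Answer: 40932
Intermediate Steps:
S(r, I) = 9 - r
t(u, X) = 12 (t(u, X) = 9 - 1*(-3) = 9 + 3 = 12)
t(0, 0)*(3327 + A(O(Z), -25)) = 12*(3327 + (83 + 1)) = 12*(3327 + 84) = 12*3411 = 40932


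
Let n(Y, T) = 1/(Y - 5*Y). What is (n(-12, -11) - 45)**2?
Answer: 4661281/2304 ≈ 2023.1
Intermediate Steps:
n(Y, T) = -1/(4*Y) (n(Y, T) = 1/(-4*Y) = -1/(4*Y))
(n(-12, -11) - 45)**2 = (-1/4/(-12) - 45)**2 = (-1/4*(-1/12) - 45)**2 = (1/48 - 45)**2 = (-2159/48)**2 = 4661281/2304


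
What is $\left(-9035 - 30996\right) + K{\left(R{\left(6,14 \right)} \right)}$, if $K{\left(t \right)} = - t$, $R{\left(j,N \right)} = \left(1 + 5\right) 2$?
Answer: $-40043$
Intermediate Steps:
$R{\left(j,N \right)} = 12$ ($R{\left(j,N \right)} = 6 \cdot 2 = 12$)
$\left(-9035 - 30996\right) + K{\left(R{\left(6,14 \right)} \right)} = \left(-9035 - 30996\right) - 12 = -40031 - 12 = -40043$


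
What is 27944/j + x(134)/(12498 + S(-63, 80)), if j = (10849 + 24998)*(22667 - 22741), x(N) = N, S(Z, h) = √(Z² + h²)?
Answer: 5568683704/29594343470895 - 134*√10369/156189635 ≈ 0.00010081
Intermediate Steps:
j = -2652678 (j = 35847*(-74) = -2652678)
27944/j + x(134)/(12498 + S(-63, 80)) = 27944/(-2652678) + 134/(12498 + √((-63)² + 80²)) = 27944*(-1/2652678) + 134/(12498 + √(3969 + 6400)) = -1996/189477 + 134/(12498 + √10369)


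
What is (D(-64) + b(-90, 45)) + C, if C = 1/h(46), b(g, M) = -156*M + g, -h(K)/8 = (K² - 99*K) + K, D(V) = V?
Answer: -137281663/19136 ≈ -7174.0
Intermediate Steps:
h(K) = -8*K² + 784*K (h(K) = -8*((K² - 99*K) + K) = -8*(K² - 98*K) = -8*K² + 784*K)
b(g, M) = g - 156*M
C = 1/19136 (C = 1/(8*46*(98 - 1*46)) = 1/(8*46*(98 - 46)) = 1/(8*46*52) = 1/19136 ≈ 5.2257e-5)
(D(-64) + b(-90, 45)) + C = (-64 + (-90 - 156*45)) + 1/19136 = (-64 + (-90 - 7020)) + 1/19136 = (-64 - 7110) + 1/19136 = -7174 + 1/19136 = -137281663/19136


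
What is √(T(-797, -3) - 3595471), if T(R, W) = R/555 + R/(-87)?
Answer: I*√103489028426915/5365 ≈ 1896.2*I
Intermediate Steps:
T(R, W) = -52*R/5365 (T(R, W) = R*(1/555) + R*(-1/87) = R/555 - R/87 = -52*R/5365)
√(T(-797, -3) - 3595471) = √(-52/5365*(-797) - 3595471) = √(41444/5365 - 3595471) = √(-19289660471/5365) = I*√103489028426915/5365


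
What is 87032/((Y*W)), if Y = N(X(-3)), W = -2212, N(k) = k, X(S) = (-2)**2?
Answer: -10879/1106 ≈ -9.8363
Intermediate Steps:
X(S) = 4
Y = 4
87032/((Y*W)) = 87032/((4*(-2212))) = 87032/(-8848) = 87032*(-1/8848) = -10879/1106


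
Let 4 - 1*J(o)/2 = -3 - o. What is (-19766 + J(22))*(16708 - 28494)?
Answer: 232278488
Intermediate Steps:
J(o) = 14 + 2*o (J(o) = 8 - 2*(-3 - o) = 8 + (6 + 2*o) = 14 + 2*o)
(-19766 + J(22))*(16708 - 28494) = (-19766 + (14 + 2*22))*(16708 - 28494) = (-19766 + (14 + 44))*(-11786) = (-19766 + 58)*(-11786) = -19708*(-11786) = 232278488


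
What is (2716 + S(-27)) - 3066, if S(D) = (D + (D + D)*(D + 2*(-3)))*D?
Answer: -47735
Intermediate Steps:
S(D) = D*(D + 2*D*(-6 + D)) (S(D) = (D + (2*D)*(D - 6))*D = (D + (2*D)*(-6 + D))*D = (D + 2*D*(-6 + D))*D = D*(D + 2*D*(-6 + D)))
(2716 + S(-27)) - 3066 = (2716 + (-27)²*(-11 + 2*(-27))) - 3066 = (2716 + 729*(-11 - 54)) - 3066 = (2716 + 729*(-65)) - 3066 = (2716 - 47385) - 3066 = -44669 - 3066 = -47735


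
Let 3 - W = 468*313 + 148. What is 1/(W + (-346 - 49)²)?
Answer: 1/9396 ≈ 0.00010643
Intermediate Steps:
W = -146629 (W = 3 - (468*313 + 148) = 3 - (146484 + 148) = 3 - 1*146632 = 3 - 146632 = -146629)
1/(W + (-346 - 49)²) = 1/(-146629 + (-346 - 49)²) = 1/(-146629 + (-395)²) = 1/(-146629 + 156025) = 1/9396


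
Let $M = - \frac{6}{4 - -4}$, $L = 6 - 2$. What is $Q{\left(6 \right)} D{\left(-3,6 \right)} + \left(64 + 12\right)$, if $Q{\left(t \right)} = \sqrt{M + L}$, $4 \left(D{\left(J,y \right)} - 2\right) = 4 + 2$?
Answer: $76 + \frac{7 \sqrt{13}}{4} \approx 82.31$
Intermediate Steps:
$D{\left(J,y \right)} = \frac{7}{2}$ ($D{\left(J,y \right)} = 2 + \frac{4 + 2}{4} = 2 + \frac{1}{4} \cdot 6 = 2 + \frac{3}{2} = \frac{7}{2}$)
$L = 4$ ($L = 6 - 2 = 4$)
$M = - \frac{3}{4}$ ($M = - \frac{6}{4 + 4} = - \frac{6}{8} = \left(-6\right) \frac{1}{8} = - \frac{3}{4} \approx -0.75$)
$Q{\left(t \right)} = \frac{\sqrt{13}}{2}$ ($Q{\left(t \right)} = \sqrt{- \frac{3}{4} + 4} = \sqrt{\frac{13}{4}} = \frac{\sqrt{13}}{2}$)
$Q{\left(6 \right)} D{\left(-3,6 \right)} + \left(64 + 12\right) = \frac{\sqrt{13}}{2} \cdot \frac{7}{2} + \left(64 + 12\right) = \frac{7 \sqrt{13}}{4} + 76 = 76 + \frac{7 \sqrt{13}}{4}$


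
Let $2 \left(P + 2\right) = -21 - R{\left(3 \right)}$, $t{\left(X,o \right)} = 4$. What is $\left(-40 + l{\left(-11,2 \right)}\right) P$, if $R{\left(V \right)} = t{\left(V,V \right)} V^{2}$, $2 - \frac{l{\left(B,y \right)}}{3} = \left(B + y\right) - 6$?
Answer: $- \frac{671}{2} \approx -335.5$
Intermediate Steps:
$l{\left(B,y \right)} = 24 - 3 B - 3 y$ ($l{\left(B,y \right)} = 6 - 3 \left(\left(B + y\right) - 6\right) = 6 - 3 \left(-6 + B + y\right) = 6 - \left(-18 + 3 B + 3 y\right) = 24 - 3 B - 3 y$)
$R{\left(V \right)} = 4 V^{2}$
$P = - \frac{61}{2}$ ($P = -2 + \frac{-21 - 4 \cdot 3^{2}}{2} = -2 + \frac{-21 - 4 \cdot 9}{2} = -2 + \frac{-21 - 36}{2} = -2 + \frac{1}{2} \left(-57\right) = -2 - \frac{57}{2} = - \frac{61}{2} \approx -30.5$)
$\left(-40 + l{\left(-11,2 \right)}\right) P = \left(-40 - -51\right) \left(- \frac{61}{2}\right) = \left(-40 + \left(24 + 33 - 6\right)\right) \left(- \frac{61}{2}\right) = \left(-40 + 51\right) \left(- \frac{61}{2}\right) = 11 \left(- \frac{61}{2}\right) = - \frac{671}{2}$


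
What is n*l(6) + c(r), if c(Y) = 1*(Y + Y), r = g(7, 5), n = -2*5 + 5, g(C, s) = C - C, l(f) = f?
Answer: -30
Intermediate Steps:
g(C, s) = 0
n = -5 (n = -10 + 5 = -5)
r = 0
c(Y) = 2*Y (c(Y) = 1*(2*Y) = 2*Y)
n*l(6) + c(r) = -5*6 + 2*0 = -30 + 0 = -30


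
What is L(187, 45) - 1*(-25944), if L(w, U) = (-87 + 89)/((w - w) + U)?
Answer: 1167482/45 ≈ 25944.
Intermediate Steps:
L(w, U) = 2/U (L(w, U) = 2/(0 + U) = 2/U)
L(187, 45) - 1*(-25944) = 2/45 - 1*(-25944) = 2*(1/45) + 25944 = 2/45 + 25944 = 1167482/45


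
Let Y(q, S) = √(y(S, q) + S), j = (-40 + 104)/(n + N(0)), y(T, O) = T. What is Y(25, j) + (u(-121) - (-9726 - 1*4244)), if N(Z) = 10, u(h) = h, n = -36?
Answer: 13849 + 8*I*√13/13 ≈ 13849.0 + 2.2188*I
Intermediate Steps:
j = -32/13 (j = (-40 + 104)/(-36 + 10) = 64/(-26) = 64*(-1/26) = -32/13 ≈ -2.4615)
Y(q, S) = √2*√S (Y(q, S) = √(S + S) = √(2*S) = √2*√S)
Y(25, j) + (u(-121) - (-9726 - 1*4244)) = √2*√(-32/13) + (-121 - (-9726 - 1*4244)) = √2*(4*I*√26/13) + (-121 - (-9726 - 4244)) = 8*I*√13/13 + (-121 - 1*(-13970)) = 8*I*√13/13 + (-121 + 13970) = 8*I*√13/13 + 13849 = 13849 + 8*I*√13/13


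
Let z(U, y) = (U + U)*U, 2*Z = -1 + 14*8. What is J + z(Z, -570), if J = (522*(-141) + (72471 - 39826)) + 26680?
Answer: -16233/2 ≈ -8116.5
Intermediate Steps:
J = -14277 (J = (-73602 + 32645) + 26680 = -40957 + 26680 = -14277)
Z = 111/2 (Z = (-1 + 14*8)/2 = (-1 + 112)/2 = (½)*111 = 111/2 ≈ 55.500)
z(U, y) = 2*U² (z(U, y) = (2*U)*U = 2*U²)
J + z(Z, -570) = -14277 + 2*(111/2)² = -14277 + 2*(12321/4) = -14277 + 12321/2 = -16233/2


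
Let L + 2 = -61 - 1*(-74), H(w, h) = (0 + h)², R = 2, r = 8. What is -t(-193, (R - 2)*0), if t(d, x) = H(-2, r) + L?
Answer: -75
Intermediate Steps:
H(w, h) = h²
L = 11 (L = -2 + (-61 - 1*(-74)) = -2 + (-61 + 74) = -2 + 13 = 11)
t(d, x) = 75 (t(d, x) = 8² + 11 = 64 + 11 = 75)
-t(-193, (R - 2)*0) = -1*75 = -75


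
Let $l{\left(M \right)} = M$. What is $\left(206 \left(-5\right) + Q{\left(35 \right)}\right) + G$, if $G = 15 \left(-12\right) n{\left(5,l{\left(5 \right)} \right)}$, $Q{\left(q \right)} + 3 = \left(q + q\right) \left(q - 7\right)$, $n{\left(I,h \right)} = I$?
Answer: $27$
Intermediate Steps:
$Q{\left(q \right)} = -3 + 2 q \left(-7 + q\right)$ ($Q{\left(q \right)} = -3 + \left(q + q\right) \left(q - 7\right) = -3 + 2 q \left(-7 + q\right)$)
$G = -900$ ($G = 15 \left(-12\right) 5 = \left(-180\right) 5 = -900$)
$\left(206 \left(-5\right) + Q{\left(35 \right)}\right) + G = \left(206 \left(-5\right) - \left(493 - 2450\right)\right) - 900 = \left(-1030 - -1957\right) - 900 = \left(-1030 + 1957\right) - 900 = 927 - 900 = 27$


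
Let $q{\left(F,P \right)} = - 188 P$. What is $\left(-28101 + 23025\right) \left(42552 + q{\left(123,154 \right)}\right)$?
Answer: $-69033600$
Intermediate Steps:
$\left(-28101 + 23025\right) \left(42552 + q{\left(123,154 \right)}\right) = \left(-28101 + 23025\right) \left(42552 - 28952\right) = - 5076 \left(42552 - 28952\right) = \left(-5076\right) 13600 = -69033600$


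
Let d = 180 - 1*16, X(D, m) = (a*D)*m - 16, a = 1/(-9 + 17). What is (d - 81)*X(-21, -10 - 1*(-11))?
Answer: -12367/8 ≈ -1545.9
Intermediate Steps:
a = ⅛ (a = 1/8 = ⅛ ≈ 0.12500)
X(D, m) = -16 + D*m/8 (X(D, m) = (D/8)*m - 16 = D*m/8 - 16 = -16 + D*m/8)
d = 164 (d = 180 - 16 = 164)
(d - 81)*X(-21, -10 - 1*(-11)) = (164 - 81)*(-16 + (⅛)*(-21)*(-10 - 1*(-11))) = 83*(-16 + (⅛)*(-21)*(-10 + 11)) = 83*(-16 + (⅛)*(-21)*1) = 83*(-16 - 21/8) = 83*(-149/8) = -12367/8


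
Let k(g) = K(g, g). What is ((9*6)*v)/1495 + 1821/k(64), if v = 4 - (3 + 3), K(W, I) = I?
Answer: 2715483/95680 ≈ 28.381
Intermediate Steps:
k(g) = g
v = -2 (v = 4 - 1*6 = 4 - 6 = -2)
((9*6)*v)/1495 + 1821/k(64) = ((9*6)*(-2))/1495 + 1821/64 = (54*(-2))*(1/1495) + 1821*(1/64) = -108*1/1495 + 1821/64 = -108/1495 + 1821/64 = 2715483/95680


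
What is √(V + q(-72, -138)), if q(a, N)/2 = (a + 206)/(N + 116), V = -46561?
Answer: I*√5635355/11 ≈ 215.81*I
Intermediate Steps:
q(a, N) = 2*(206 + a)/(116 + N) (q(a, N) = 2*((a + 206)/(N + 116)) = 2*((206 + a)/(116 + N)) = 2*(206 + a)/(116 + N))
√(V + q(-72, -138)) = √(-46561 + 2*(206 - 72)/(116 - 138)) = √(-46561 + 2*134/(-22)) = √(-46561 + 2*(-1/22)*134) = √(-46561 - 134/11) = √(-512305/11) = I*√5635355/11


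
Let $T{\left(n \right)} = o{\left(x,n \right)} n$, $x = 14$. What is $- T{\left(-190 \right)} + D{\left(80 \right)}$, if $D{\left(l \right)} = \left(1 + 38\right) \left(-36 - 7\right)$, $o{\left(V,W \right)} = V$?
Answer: $983$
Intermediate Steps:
$D{\left(l \right)} = -1677$ ($D{\left(l \right)} = 39 \left(-43\right) = -1677$)
$T{\left(n \right)} = 14 n$
$- T{\left(-190 \right)} + D{\left(80 \right)} = - 14 \left(-190\right) - 1677 = \left(-1\right) \left(-2660\right) - 1677 = 2660 - 1677 = 983$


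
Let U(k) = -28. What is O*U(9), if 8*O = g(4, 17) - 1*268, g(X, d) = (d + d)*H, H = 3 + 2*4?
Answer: -371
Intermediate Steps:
H = 11 (H = 3 + 8 = 11)
g(X, d) = 22*d (g(X, d) = (d + d)*11 = (2*d)*11 = 22*d)
O = 53/4 (O = (22*17 - 1*268)/8 = (374 - 268)/8 = (⅛)*106 = 53/4 ≈ 13.250)
O*U(9) = (53/4)*(-28) = -371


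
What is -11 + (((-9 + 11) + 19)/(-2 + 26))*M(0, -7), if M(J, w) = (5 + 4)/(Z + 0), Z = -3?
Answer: -109/8 ≈ -13.625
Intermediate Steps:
M(J, w) = -3 (M(J, w) = (5 + 4)/(-3 + 0) = 9/(-3) = 9*(-⅓) = -3)
-11 + (((-9 + 11) + 19)/(-2 + 26))*M(0, -7) = -11 + (((-9 + 11) + 19)/(-2 + 26))*(-3) = -11 + ((2 + 19)/24)*(-3) = -11 + (21*(1/24))*(-3) = -11 + (7/8)*(-3) = -11 - 21/8 = -109/8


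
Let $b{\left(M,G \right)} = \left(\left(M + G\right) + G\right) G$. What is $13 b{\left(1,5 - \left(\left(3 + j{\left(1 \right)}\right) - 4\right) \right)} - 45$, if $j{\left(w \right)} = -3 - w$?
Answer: $2685$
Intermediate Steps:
$b{\left(M,G \right)} = G \left(M + 2 G\right)$ ($b{\left(M,G \right)} = \left(\left(G + M\right) + G\right) G = \left(M + 2 G\right) G = G \left(M + 2 G\right)$)
$13 b{\left(1,5 - \left(\left(3 + j{\left(1 \right)}\right) - 4\right) \right)} - 45 = 13 \left(5 - \left(\left(3 - 4\right) - 4\right)\right) \left(1 + 2 \left(5 - \left(\left(3 - 4\right) - 4\right)\right)\right) - 45 = 13 \left(5 - \left(-1 - 4\right)\right) \left(1 + 2 \left(5 - \left(-1 - 4\right)\right)\right) - 45 = 13 \left(5 - -5\right) \left(1 + 2 \left(5 - -5\right)\right) - 45 = 13 \left(5 + 5\right) \left(1 + 2 \left(5 + 5\right)\right) - 45 = 13 \cdot 10 \left(1 + 2 \cdot 10\right) - 45 = 13 \cdot 10 \left(1 + 20\right) - 45 = 13 \cdot 10 \cdot 21 - 45 = 13 \cdot 210 - 45 = 2730 - 45 = 2685$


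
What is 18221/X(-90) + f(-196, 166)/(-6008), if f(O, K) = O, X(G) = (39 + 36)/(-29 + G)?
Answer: -3256781423/112650 ≈ -28911.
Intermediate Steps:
X(G) = 75/(-29 + G)
18221/X(-90) + f(-196, 166)/(-6008) = 18221/((75/(-29 - 90))) - 196/(-6008) = 18221/((75/(-119))) - 196*(-1/6008) = 18221/((75*(-1/119))) + 49/1502 = 18221/(-75/119) + 49/1502 = 18221*(-119/75) + 49/1502 = -2168299/75 + 49/1502 = -3256781423/112650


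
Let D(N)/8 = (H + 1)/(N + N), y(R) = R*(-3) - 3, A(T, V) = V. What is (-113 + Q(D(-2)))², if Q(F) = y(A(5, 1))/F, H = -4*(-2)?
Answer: 114244/9 ≈ 12694.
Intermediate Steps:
H = 8
y(R) = -3 - 3*R (y(R) = -3*R - 3 = -3 - 3*R)
D(N) = 36/N (D(N) = 8*((8 + 1)/(N + N)) = 8*(9/((2*N))) = 8*(9*(1/(2*N))) = 8*(9/(2*N)) = 36/N)
Q(F) = -6/F (Q(F) = (-3 - 3*1)/F = (-3 - 3)/F = -6/F)
(-113 + Q(D(-2)))² = (-113 - 6/(36/(-2)))² = (-113 - 6/(36*(-½)))² = (-113 - 6/(-18))² = (-113 - 6*(-1/18))² = (-113 + ⅓)² = (-338/3)² = 114244/9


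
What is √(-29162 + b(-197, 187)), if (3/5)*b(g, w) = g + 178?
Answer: I*√262743/3 ≈ 170.86*I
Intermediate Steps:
b(g, w) = 890/3 + 5*g/3 (b(g, w) = 5*(g + 178)/3 = 5*(178 + g)/3 = 890/3 + 5*g/3)
√(-29162 + b(-197, 187)) = √(-29162 + (890/3 + (5/3)*(-197))) = √(-29162 + (890/3 - 985/3)) = √(-29162 - 95/3) = √(-87581/3) = I*√262743/3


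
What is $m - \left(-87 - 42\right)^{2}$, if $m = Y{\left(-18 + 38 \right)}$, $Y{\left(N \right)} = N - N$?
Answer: $-16641$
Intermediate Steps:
$Y{\left(N \right)} = 0$
$m = 0$
$m - \left(-87 - 42\right)^{2} = 0 - \left(-87 - 42\right)^{2} = 0 - \left(-129\right)^{2} = 0 - 16641 = -16641$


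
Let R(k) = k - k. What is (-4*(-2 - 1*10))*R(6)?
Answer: 0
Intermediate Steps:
R(k) = 0
(-4*(-2 - 1*10))*R(6) = -4*(-2 - 1*10)*0 = -4*(-2 - 10)*0 = -4*(-12)*0 = 48*0 = 0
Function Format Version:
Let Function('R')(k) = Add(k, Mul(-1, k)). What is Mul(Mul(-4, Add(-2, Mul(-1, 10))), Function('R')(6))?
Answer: 0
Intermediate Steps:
Function('R')(k) = 0
Mul(Mul(-4, Add(-2, Mul(-1, 10))), Function('R')(6)) = Mul(Mul(-4, Add(-2, Mul(-1, 10))), 0) = Mul(Mul(-4, Add(-2, -10)), 0) = Mul(Mul(-4, -12), 0) = Mul(48, 0) = 0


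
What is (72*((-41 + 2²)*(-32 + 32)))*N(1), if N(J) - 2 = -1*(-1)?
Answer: 0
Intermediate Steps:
N(J) = 3 (N(J) = 2 - 1*(-1) = 2 + 1 = 3)
(72*((-41 + 2²)*(-32 + 32)))*N(1) = (72*((-41 + 2²)*(-32 + 32)))*3 = (72*((-41 + 4)*0))*3 = (72*(-37*0))*3 = (72*0)*3 = 0*3 = 0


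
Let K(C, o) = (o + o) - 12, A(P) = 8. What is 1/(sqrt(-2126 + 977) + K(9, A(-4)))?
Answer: 4/1165 - I*sqrt(1149)/1165 ≈ 0.0034335 - 0.029096*I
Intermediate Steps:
K(C, o) = -12 + 2*o (K(C, o) = 2*o - 12 = -12 + 2*o)
1/(sqrt(-2126 + 977) + K(9, A(-4))) = 1/(sqrt(-2126 + 977) + (-12 + 2*8)) = 1/(sqrt(-1149) + (-12 + 16)) = 1/(I*sqrt(1149) + 4) = 1/(4 + I*sqrt(1149))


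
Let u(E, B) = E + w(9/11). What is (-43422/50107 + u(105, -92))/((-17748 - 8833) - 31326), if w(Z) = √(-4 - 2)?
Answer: -5217813/2901546049 - I*√6/57907 ≈ -0.0017983 - 4.23e-5*I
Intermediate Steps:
w(Z) = I*√6 (w(Z) = √(-6) = I*√6)
u(E, B) = E + I*√6
(-43422/50107 + u(105, -92))/((-17748 - 8833) - 31326) = (-43422/50107 + (105 + I*√6))/((-17748 - 8833) - 31326) = (-43422*1/50107 + (105 + I*√6))/(-26581 - 31326) = (-43422/50107 + (105 + I*√6))/(-57907) = (5217813/50107 + I*√6)*(-1/57907) = -5217813/2901546049 - I*√6/57907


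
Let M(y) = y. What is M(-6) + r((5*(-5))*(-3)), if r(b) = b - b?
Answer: -6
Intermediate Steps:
r(b) = 0
M(-6) + r((5*(-5))*(-3)) = -6 + 0 = -6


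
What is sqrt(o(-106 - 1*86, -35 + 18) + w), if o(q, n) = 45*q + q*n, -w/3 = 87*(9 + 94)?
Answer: I*sqrt(32259) ≈ 179.61*I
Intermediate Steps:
w = -26883 (w = -261*(9 + 94) = -261*103 = -3*8961 = -26883)
o(q, n) = 45*q + n*q
sqrt(o(-106 - 1*86, -35 + 18) + w) = sqrt((-106 - 1*86)*(45 + (-35 + 18)) - 26883) = sqrt((-106 - 86)*(45 - 17) - 26883) = sqrt(-192*28 - 26883) = sqrt(-5376 - 26883) = sqrt(-32259) = I*sqrt(32259)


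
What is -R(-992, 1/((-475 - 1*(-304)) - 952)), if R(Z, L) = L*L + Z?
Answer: 1251039967/1261129 ≈ 992.00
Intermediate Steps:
R(Z, L) = Z + L² (R(Z, L) = L² + Z = Z + L²)
-R(-992, 1/((-475 - 1*(-304)) - 952)) = -(-992 + (1/((-475 - 1*(-304)) - 952))²) = -(-992 + (1/((-475 + 304) - 952))²) = -(-992 + (1/(-171 - 952))²) = -(-992 + (1/(-1123))²) = -(-992 + (-1/1123)²) = -(-992 + 1/1261129) = -1*(-1251039967/1261129) = 1251039967/1261129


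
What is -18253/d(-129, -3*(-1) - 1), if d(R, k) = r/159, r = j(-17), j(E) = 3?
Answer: -967409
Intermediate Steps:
r = 3
d(R, k) = 1/53 (d(R, k) = 3/159 = 3*(1/159) = 1/53)
-18253/d(-129, -3*(-1) - 1) = -18253/1/53 = -18253*53 = -967409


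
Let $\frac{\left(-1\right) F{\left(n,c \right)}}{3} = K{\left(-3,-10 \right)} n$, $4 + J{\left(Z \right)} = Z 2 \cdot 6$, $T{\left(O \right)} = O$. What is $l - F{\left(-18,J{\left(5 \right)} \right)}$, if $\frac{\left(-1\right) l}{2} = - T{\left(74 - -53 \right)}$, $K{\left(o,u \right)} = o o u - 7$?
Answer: $5492$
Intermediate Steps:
$J{\left(Z \right)} = -4 + 12 Z$ ($J{\left(Z \right)} = -4 + Z 2 \cdot 6 = -4 + 2 Z 6 = -4 + 12 Z$)
$K{\left(o,u \right)} = -7 + u o^{2}$ ($K{\left(o,u \right)} = o^{2} u - 7 = u o^{2} - 7 = -7 + u o^{2}$)
$F{\left(n,c \right)} = 291 n$ ($F{\left(n,c \right)} = - 3 \left(-7 - 10 \left(-3\right)^{2}\right) n = - 3 \left(-7 - 90\right) n = - 3 \left(- 97 n\right) = 291 n$)
$l = 254$ ($l = - 2 \left(- (74 - -53)\right) = - 2 \left(- (74 + 53)\right) = - 2 \left(\left(-1\right) 127\right) = \left(-2\right) \left(-127\right) = 254$)
$l - F{\left(-18,J{\left(5 \right)} \right)} = 254 - 291 \left(-18\right) = 254 - -5238 = 254 + 5238 = 5492$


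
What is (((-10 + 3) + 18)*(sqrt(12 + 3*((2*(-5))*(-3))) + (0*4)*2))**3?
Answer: 135762*sqrt(102) ≈ 1.3711e+6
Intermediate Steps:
(((-10 + 3) + 18)*(sqrt(12 + 3*((2*(-5))*(-3))) + (0*4)*2))**3 = ((-7 + 18)*(sqrt(12 + 3*(-10*(-3))) + 0*2))**3 = (11*(sqrt(12 + 3*30) + 0))**3 = (11*(sqrt(12 + 90) + 0))**3 = (11*(sqrt(102) + 0))**3 = (11*sqrt(102))**3 = 135762*sqrt(102)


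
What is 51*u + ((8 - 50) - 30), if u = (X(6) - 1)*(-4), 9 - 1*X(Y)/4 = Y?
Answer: -2316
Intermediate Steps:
X(Y) = 36 - 4*Y
u = -44 (u = ((36 - 4*6) - 1)*(-4) = ((36 - 24) - 1)*(-4) = (12 - 1)*(-4) = 11*(-4) = -44)
51*u + ((8 - 50) - 30) = 51*(-44) + ((8 - 50) - 30) = -2244 + (-42 - 30) = -2244 - 72 = -2316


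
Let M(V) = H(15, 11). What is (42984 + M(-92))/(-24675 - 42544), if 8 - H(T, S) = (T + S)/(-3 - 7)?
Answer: -214973/336095 ≈ -0.63962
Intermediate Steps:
H(T, S) = 8 + S/10 + T/10 (H(T, S) = 8 - (T + S)/(-3 - 7) = 8 - (S + T)/(-10) = 8 - (S + T)*(-1)/10 = 8 - (-S/10 - T/10) = 8 + (S/10 + T/10) = 8 + S/10 + T/10)
M(V) = 53/5 (M(V) = 8 + (1/10)*11 + (1/10)*15 = 8 + 11/10 + 3/2 = 53/5)
(42984 + M(-92))/(-24675 - 42544) = (42984 + 53/5)/(-24675 - 42544) = (214973/5)/(-67219) = (214973/5)*(-1/67219) = -214973/336095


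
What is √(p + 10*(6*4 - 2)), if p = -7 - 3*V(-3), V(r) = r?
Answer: √222 ≈ 14.900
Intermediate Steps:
p = 2 (p = -7 - 3*(-3) = -7 + 9 = 2)
√(p + 10*(6*4 - 2)) = √(2 + 10*(6*4 - 2)) = √(2 + 10*(24 - 2)) = √(2 + 10*22) = √(2 + 220) = √222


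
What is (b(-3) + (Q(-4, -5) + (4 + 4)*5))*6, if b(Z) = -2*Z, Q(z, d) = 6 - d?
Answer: 342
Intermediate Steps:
(b(-3) + (Q(-4, -5) + (4 + 4)*5))*6 = (-2*(-3) + ((6 - 1*(-5)) + (4 + 4)*5))*6 = (6 + ((6 + 5) + 8*5))*6 = (6 + (11 + 40))*6 = (6 + 51)*6 = 57*6 = 342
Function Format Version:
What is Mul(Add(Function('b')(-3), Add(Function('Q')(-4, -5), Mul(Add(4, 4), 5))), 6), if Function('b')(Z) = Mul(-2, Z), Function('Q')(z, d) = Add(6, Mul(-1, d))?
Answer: 342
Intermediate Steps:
Mul(Add(Function('b')(-3), Add(Function('Q')(-4, -5), Mul(Add(4, 4), 5))), 6) = Mul(Add(Mul(-2, -3), Add(Add(6, Mul(-1, -5)), Mul(Add(4, 4), 5))), 6) = Mul(Add(6, Add(Add(6, 5), Mul(8, 5))), 6) = Mul(Add(6, Add(11, 40)), 6) = Mul(Add(6, 51), 6) = Mul(57, 6) = 342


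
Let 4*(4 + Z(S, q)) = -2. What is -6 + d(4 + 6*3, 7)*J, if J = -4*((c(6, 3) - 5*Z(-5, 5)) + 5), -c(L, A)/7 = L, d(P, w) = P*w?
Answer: 8926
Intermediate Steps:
Z(S, q) = -9/2 (Z(S, q) = -4 + (¼)*(-2) = -4 - ½ = -9/2)
c(L, A) = -7*L
J = 58 (J = -4*((-7*6 - 5*(-9/2)) + 5) = -4*((-42 + 45/2) + 5) = -4*(-39/2 + 5) = -4*(-29/2) = 58)
-6 + d(4 + 6*3, 7)*J = -6 + ((4 + 6*3)*7)*58 = -6 + ((4 + 18)*7)*58 = -6 + (22*7)*58 = -6 + 154*58 = -6 + 8932 = 8926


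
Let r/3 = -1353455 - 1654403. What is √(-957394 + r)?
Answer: 2*I*√2495242 ≈ 3159.3*I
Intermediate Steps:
r = -9023574 (r = 3*(-1353455 - 1654403) = 3*(-3007858) = -9023574)
√(-957394 + r) = √(-957394 - 9023574) = √(-9980968) = 2*I*√2495242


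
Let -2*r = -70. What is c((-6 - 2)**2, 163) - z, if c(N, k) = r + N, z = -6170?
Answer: 6269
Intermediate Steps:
r = 35 (r = -1/2*(-70) = 35)
c(N, k) = 35 + N
c((-6 - 2)**2, 163) - z = (35 + (-6 - 2)**2) - 1*(-6170) = (35 + (-8)**2) + 6170 = (35 + 64) + 6170 = 99 + 6170 = 6269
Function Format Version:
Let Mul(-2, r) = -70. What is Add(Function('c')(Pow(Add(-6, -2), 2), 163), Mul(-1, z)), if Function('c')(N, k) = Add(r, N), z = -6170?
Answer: 6269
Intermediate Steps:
r = 35 (r = Mul(Rational(-1, 2), -70) = 35)
Function('c')(N, k) = Add(35, N)
Add(Function('c')(Pow(Add(-6, -2), 2), 163), Mul(-1, z)) = Add(Add(35, Pow(Add(-6, -2), 2)), Mul(-1, -6170)) = Add(Add(35, Pow(-8, 2)), 6170) = Add(Add(35, 64), 6170) = Add(99, 6170) = 6269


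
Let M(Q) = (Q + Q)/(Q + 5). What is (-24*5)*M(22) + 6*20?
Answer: -680/9 ≈ -75.556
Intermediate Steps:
M(Q) = 2*Q/(5 + Q) (M(Q) = (2*Q)/(5 + Q) = 2*Q/(5 + Q))
(-24*5)*M(22) + 6*20 = (-24*5)*(2*22/(5 + 22)) + 6*20 = -240*22/27 + 120 = -120*44/27 + 120 = -1760/9 + 120 = -680/9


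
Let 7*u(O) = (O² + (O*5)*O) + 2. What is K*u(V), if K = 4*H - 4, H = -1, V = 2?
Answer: -208/7 ≈ -29.714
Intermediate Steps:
u(O) = 2/7 + 6*O²/7 (u(O) = ((O² + (O*5)*O) + 2)/7 = ((O² + (5*O)*O) + 2)/7 = ((O² + 5*O²) + 2)/7 = (6*O² + 2)/7 = (2 + 6*O²)/7 = 2/7 + 6*O²/7)
K = -8 (K = 4*(-1) - 4 = -4 - 4 = -8)
K*u(V) = -8*(2/7 + (6/7)*2²) = -8*(2/7 + (6/7)*4) = -8*(2/7 + 24/7) = -8*26/7 = -208/7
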